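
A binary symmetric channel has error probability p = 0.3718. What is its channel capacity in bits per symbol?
0.0480 bits

For a binary symmetric channel (BSC) with error probability p:
Capacity C = 1 - H(p) bits per symbol

where H(p) = -p log₂(p) - (1-p) log₂(1-p) is the binary entropy function.

H(0.3718) = 0.9520 bits
C = 1 - 0.9520 = 0.0480 bits per symbol

This means we can reliably transmit up to 0.0480 bits of information per channel use.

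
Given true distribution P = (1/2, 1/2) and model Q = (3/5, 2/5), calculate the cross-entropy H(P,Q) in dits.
0.3099 dits

Cross-entropy: H(P,Q) = -Σ p(x) log q(x)

Alternatively: H(P,Q) = H(P) + D_KL(P||Q)
H(P) = 0.3010 dits
D_KL(P||Q) = 0.0089 dits

H(P,Q) = 0.3010 + 0.0089 = 0.3099 dits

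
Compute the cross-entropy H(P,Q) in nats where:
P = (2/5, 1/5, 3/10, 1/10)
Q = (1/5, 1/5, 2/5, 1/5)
1.4015 nats

Cross-entropy: H(P,Q) = -Σ p(x) log q(x)

Alternatively: H(P,Q) = H(P) + D_KL(P||Q)
H(P) = 1.2799 nats
D_KL(P||Q) = 0.1216 nats

H(P,Q) = 1.2799 + 0.1216 = 1.4015 nats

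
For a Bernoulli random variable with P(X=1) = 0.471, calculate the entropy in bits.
0.9976 bits

The binary entropy function is:
H(p) = -p log(p) - (1-p) log(1-p)

H(0.471) = -0.471 × log_2(0.471) - 0.529 × log_2(0.529)
H(0.471) = 0.9976 bits

Note: Binary entropy is maximized at p=0.5 (H=1 bit) and minimized at p=0 or p=1 (H=0).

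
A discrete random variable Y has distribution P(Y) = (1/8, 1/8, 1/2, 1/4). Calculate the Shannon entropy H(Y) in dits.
0.5268 dits

Shannon entropy is H(X) = -Σ p(x) log p(x).

For P = (1/8, 1/8, 1/2, 1/4):
H = -1/8 × log_10(1/8) -1/8 × log_10(1/8) -1/2 × log_10(1/2) -1/4 × log_10(1/4)
H = 0.5268 dits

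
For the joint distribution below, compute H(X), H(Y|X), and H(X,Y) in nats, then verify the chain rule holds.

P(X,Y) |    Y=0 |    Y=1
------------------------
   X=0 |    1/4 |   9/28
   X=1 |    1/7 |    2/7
H(X,Y) = 1.3473, H(X) = 0.6829, H(Y|X) = 0.6644 (all in nats)

Chain rule: H(X,Y) = H(X) + H(Y|X)

Left side — joint entropy directly:
H(X,Y) = -Σ p(x,y) log p(x,y) = 1.3473 nats

Right side — compute H(Y|X) from the conditional distributions:
P(X) = (4/7, 3/7), so H(X) = 0.6829 nats
H(Y|X) = Σ_x P(X=x) · H(Y|X=x):
  P(Y|X=0) = (7/16, 9/16), H(Y|X=0) = 0.6853, weight P(X=0) = 4/7
  P(Y|X=1) = (1/3, 2/3), H(Y|X=1) = 0.6365, weight P(X=1) = 3/7
H(Y|X) = 0.6644 nats

H(X) + H(Y|X) = 0.6829 + 0.6644 = 1.3473 nats

Both sides equal 1.3473 nats. ✓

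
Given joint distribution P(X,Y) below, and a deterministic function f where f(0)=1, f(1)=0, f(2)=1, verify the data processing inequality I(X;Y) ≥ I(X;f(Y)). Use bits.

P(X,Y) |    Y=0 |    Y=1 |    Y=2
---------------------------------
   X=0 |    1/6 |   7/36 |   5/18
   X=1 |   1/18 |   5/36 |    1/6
I(X;Y) = 0.0125, I(X;f(Y)) = 0.0048, inequality holds: 0.0125 ≥ 0.0048

Data Processing Inequality: For any Markov chain X → Y → Z, we have I(X;Y) ≥ I(X;Z).

Here Z = f(Y) is a deterministic function of Y, forming X → Y → Z.

Original I(X;Y) = 0.0125 bits

After applying f:
P(X,Z) where Z=f(Y):
- P(X,Z=0) = P(X,Y=1)
- P(X,Z=1) = P(X,Y=0) + P(X,Y=2)

I(X;Z) = I(X;f(Y)) = 0.0048 bits

Verification: 0.0125 ≥ 0.0048 ✓

Information cannot be created by processing; the function f can only lose information about X.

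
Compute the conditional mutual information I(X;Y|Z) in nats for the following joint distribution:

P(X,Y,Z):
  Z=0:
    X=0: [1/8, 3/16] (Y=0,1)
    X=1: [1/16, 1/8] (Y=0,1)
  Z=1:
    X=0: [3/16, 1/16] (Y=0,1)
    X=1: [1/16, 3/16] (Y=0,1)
0.0665 nats

Conditional mutual information: I(X;Y|Z) = H(X|Z) + H(Y|Z) - H(X,Y|Z)

H(Z) = 0.6931
H(X,Z) = 1.3705 → H(X|Z) = 0.6774
H(Y,Z) = 1.3705 → H(Y|Z) = 0.6774
H(X,Y,Z) = 1.9813 → H(X,Y|Z) = 1.2882

I(X;Y|Z) = 0.6774 + 0.6774 - 1.2882 = 0.0665 nats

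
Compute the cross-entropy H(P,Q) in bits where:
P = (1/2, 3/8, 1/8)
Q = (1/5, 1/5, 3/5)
2.1238 bits

Cross-entropy: H(P,Q) = -Σ p(x) log q(x)

Alternatively: H(P,Q) = H(P) + D_KL(P||Q)
H(P) = 1.4056 bits
D_KL(P||Q) = 0.7182 bits

H(P,Q) = 1.4056 + 0.7182 = 2.1238 bits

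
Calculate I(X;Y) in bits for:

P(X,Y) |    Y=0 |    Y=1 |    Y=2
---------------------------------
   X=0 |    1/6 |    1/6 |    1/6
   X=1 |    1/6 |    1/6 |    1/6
0.0000 bits

Mutual information: I(X;Y) = H(X) + H(Y) - H(X,Y)

Marginals:
P(X) = (1/2, 1/2), H(X) = 1.0000 bits
P(Y) = (1/3, 1/3, 1/3), H(Y) = 1.5850 bits

Joint entropy: H(X,Y) = 2.5850 bits

I(X;Y) = 1.0000 + 1.5850 - 2.5850 = 0.0000 bits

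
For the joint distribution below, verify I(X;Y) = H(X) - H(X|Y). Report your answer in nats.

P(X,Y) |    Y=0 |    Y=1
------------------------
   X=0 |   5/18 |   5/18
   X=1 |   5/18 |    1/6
I(X;Y) = 0.0079 nats

Mutual information has multiple equivalent forms:
- I(X;Y) = H(X) - H(X|Y)
- I(X;Y) = H(Y) - H(Y|X)
- I(X;Y) = H(X) + H(Y) - H(X,Y)

Computing all quantities:
H(X) = 0.6870, H(Y) = 0.6870, H(X,Y) = 1.3661
H(X|Y) = 0.6791, H(Y|X) = 0.6791

Verification:
H(X) - H(X|Y) = 0.6870 - 0.6791 = 0.0079
H(Y) - H(Y|X) = 0.6870 - 0.6791 = 0.0079
H(X) + H(Y) - H(X,Y) = 0.6870 + 0.6870 - 1.3661 = 0.0079

All forms give I(X;Y) = 0.0079 nats. ✓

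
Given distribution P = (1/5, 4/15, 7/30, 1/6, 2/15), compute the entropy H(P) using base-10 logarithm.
0.6867 dits

Shannon entropy is H(X) = -Σ p(x) log p(x).

For P = (1/5, 4/15, 7/30, 1/6, 2/15):
H = -1/5 × log_10(1/5) -4/15 × log_10(4/15) -7/30 × log_10(7/30) -1/6 × log_10(1/6) -2/15 × log_10(2/15)
H = 0.6867 dits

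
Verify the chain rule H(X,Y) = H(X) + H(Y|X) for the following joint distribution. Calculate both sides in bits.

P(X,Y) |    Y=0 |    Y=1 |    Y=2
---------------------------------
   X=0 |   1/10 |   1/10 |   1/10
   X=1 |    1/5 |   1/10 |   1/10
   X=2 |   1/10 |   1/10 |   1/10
H(X,Y) = 3.1219, H(X) = 1.5710, H(Y|X) = 1.5510 (all in bits)

Chain rule: H(X,Y) = H(X) + H(Y|X)

Left side — joint entropy directly:
H(X,Y) = -Σ p(x,y) log p(x,y) = 3.1219 bits

Right side — compute H(Y|X) from the conditional distributions:
P(X) = (3/10, 2/5, 3/10), so H(X) = 1.5710 bits
H(Y|X) = Σ_x P(X=x) · H(Y|X=x):
  P(Y|X=0) = (1/3, 1/3, 1/3), H(Y|X=0) = 1.5850, weight P(X=0) = 3/10
  P(Y|X=1) = (1/2, 1/4, 1/4), H(Y|X=1) = 1.5000, weight P(X=1) = 2/5
  P(Y|X=2) = (1/3, 1/3, 1/3), H(Y|X=2) = 1.5850, weight P(X=2) = 3/10
H(Y|X) = 1.5510 bits

H(X) + H(Y|X) = 1.5710 + 1.5510 = 3.1219 bits

Both sides equal 3.1219 bits. ✓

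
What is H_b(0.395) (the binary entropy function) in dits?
0.2914 dits

The binary entropy function is:
H(p) = -p log(p) - (1-p) log(1-p)

H(0.395) = -0.395 × log_10(0.395) - 0.605 × log_10(0.605)
H(0.395) = 0.2914 dits

Note: Binary entropy is maximized at p=0.5 (H=1 bit) and minimized at p=0 or p=1 (H=0).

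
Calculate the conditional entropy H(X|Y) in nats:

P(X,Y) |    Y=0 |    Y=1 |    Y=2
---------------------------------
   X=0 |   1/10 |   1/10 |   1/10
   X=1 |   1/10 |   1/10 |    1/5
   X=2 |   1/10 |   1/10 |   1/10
1.0751 nats

Using the chain rule: H(X|Y) = H(X,Y) - H(Y)

First, compute H(X,Y) = 2.1640 nats

Marginal P(Y) = (3/10, 3/10, 2/5)
H(Y) = 1.0889 nats

H(X|Y) = H(X,Y) - H(Y) = 2.1640 - 1.0889 = 1.0751 nats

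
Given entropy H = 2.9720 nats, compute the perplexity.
19.5309

Perplexity is e^H (or exp(H) for natural log).

H = 2.9720 nats
Perplexity = e^2.9720 = 19.5309

Interpretation: The model's uncertainty is equivalent to choosing uniformly among 19.5 options.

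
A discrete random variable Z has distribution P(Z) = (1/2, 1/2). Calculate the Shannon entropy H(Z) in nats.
0.6931 nats

Shannon entropy is H(X) = -Σ p(x) log p(x).

For P = (1/2, 1/2):
H = -1/2 × log_e(1/2) -1/2 × log_e(1/2)
H = 0.6931 nats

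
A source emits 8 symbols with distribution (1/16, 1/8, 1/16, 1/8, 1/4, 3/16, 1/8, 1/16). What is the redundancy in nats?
0.1193 nats

Redundancy measures how far a source is from maximum entropy:
R = H_max - H(X)

Maximum entropy for 8 symbols: H_max = log_e(8) = 2.0794 nats
Actual entropy: H(X) = 1.9601 nats
Redundancy: R = 2.0794 - 1.9601 = 0.1193 nats

This redundancy represents potential for compression: the source could be compressed by 0.1193 nats per symbol.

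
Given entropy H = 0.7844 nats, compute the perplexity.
2.1911

Perplexity is e^H (or exp(H) for natural log).

H = 0.7844 nats
Perplexity = e^0.7844 = 2.1911

Interpretation: The model's uncertainty is equivalent to choosing uniformly among 2.2 options.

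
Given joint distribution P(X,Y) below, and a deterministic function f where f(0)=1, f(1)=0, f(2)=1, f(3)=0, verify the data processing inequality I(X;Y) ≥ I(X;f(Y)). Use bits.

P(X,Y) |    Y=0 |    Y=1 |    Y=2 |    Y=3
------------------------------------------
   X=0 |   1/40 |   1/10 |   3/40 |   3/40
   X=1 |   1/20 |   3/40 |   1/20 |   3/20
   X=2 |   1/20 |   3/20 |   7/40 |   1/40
I(X;Y) = 0.1425, I(X;f(Y)) = 0.0388, inequality holds: 0.1425 ≥ 0.0388

Data Processing Inequality: For any Markov chain X → Y → Z, we have I(X;Y) ≥ I(X;Z).

Here Z = f(Y) is a deterministic function of Y, forming X → Y → Z.

Original I(X;Y) = 0.1425 bits

After applying f:
P(X,Z) where Z=f(Y):
- P(X,Z=0) = P(X,Y=1) + P(X,Y=3)
- P(X,Z=1) = P(X,Y=0) + P(X,Y=2)

I(X;Z) = I(X;f(Y)) = 0.0388 bits

Verification: 0.1425 ≥ 0.0388 ✓

Information cannot be created by processing; the function f can only lose information about X.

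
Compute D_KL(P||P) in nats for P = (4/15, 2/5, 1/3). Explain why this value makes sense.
0.0000 nats

KL divergence satisfies the Gibbs inequality: D_KL(P||Q) ≥ 0 for all distributions P, Q.

D_KL(P||Q) = Σ p(x) log(p(x)/q(x))
Each term is p(x) × log_e(p(x)/p(x)) = p(x) × log_e(1) = 0, so the sum is 0.
D_KL(P||Q) = 0.0000 nats

When P = Q, the KL divergence is exactly 0, as there is no 'divergence' between identical distributions.

This non-negativity is a fundamental property: relative entropy cannot be negative because it measures how different Q is from P.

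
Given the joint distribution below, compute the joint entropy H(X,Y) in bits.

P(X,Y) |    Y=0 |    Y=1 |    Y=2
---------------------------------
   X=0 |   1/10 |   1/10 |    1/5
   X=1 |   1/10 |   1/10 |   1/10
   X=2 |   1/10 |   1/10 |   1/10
3.1219 bits

Joint entropy is H(X,Y) = -Σ_{x,y} p(x,y) log p(x,y).

Summing over all non-zero entries:
H(X,Y) = -[1/10·log_2(1/10) + 1/10·log_2(1/10) + 1/5·log_2(1/5) + 1/10·log_2(1/10) + 1/10·log_2(1/10) + 1/10·log_2(1/10) + 1/10·log_2(1/10) + 1/10·log_2(1/10) + 1/10·log_2(1/10)]
H(X,Y) = 3.1219 bits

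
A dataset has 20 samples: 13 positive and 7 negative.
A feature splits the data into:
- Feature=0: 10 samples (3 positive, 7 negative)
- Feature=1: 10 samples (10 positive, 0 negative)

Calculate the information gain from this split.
0.4934 bits

Information Gain = H(Y) - H(Y|Feature)

Before split:
P(positive) = 13/20 = 0.6500
H(Y) = 0.9341 bits

After split:
Feature=0: H = 0.8813 bits (weight = 10/20)
Feature=1: H = 0.0000 bits (weight = 10/20)
H(Y|Feature) = (10/20)×0.8813 + (10/20)×0.0000 = 0.4406 bits

Information Gain = 0.9341 - 0.4406 = 0.4934 bits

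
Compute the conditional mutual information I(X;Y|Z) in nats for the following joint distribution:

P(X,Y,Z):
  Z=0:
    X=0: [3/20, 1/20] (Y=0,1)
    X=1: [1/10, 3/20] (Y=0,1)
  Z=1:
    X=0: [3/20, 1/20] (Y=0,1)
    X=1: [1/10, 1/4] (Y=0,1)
0.0855 nats

Conditional mutual information: I(X;Y|Z) = H(X|Z) + H(Y|Z) - H(X,Y|Z)

H(Z) = 0.6881
H(X,Z) = 1.3578 → H(X|Z) = 0.6696
H(Y,Z) = 1.3762 → H(Y|Z) = 0.6881
H(X,Y,Z) = 1.9604 → H(X,Y|Z) = 1.2722

I(X;Y|Z) = 0.6696 + 0.6881 - 1.2722 = 0.0855 nats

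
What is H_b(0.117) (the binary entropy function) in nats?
0.3609 nats

The binary entropy function is:
H(p) = -p log(p) - (1-p) log(1-p)

H(0.117) = -0.117 × log_e(0.117) - 0.883 × log_e(0.883)
H(0.117) = 0.3609 nats

Note: Binary entropy is maximized at p=0.5 (H=1 bit) and minimized at p=0 or p=1 (H=0).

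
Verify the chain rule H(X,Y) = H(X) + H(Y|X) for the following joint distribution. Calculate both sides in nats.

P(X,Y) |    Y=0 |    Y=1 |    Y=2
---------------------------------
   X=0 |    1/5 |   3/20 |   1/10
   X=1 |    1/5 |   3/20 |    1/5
H(X,Y) = 1.7651, H(X) = 0.6881, H(Y|X) = 1.0769 (all in nats)

Chain rule: H(X,Y) = H(X) + H(Y|X)

Left side — joint entropy directly:
H(X,Y) = -Σ p(x,y) log p(x,y) = 1.7651 nats

Right side — compute H(Y|X) from the conditional distributions:
P(X) = (9/20, 11/20), so H(X) = 0.6881 nats
H(Y|X) = Σ_x P(X=x) · H(Y|X=x):
  P(Y|X=0) = (4/9, 1/3, 2/9), H(Y|X=0) = 1.0609, weight P(X=0) = 9/20
  P(Y|X=1) = (4/11, 3/11, 4/11), H(Y|X=1) = 1.0901, weight P(X=1) = 11/20
H(Y|X) = 1.0769 nats

H(X) + H(Y|X) = 0.6881 + 1.0769 = 1.7651 nats

Both sides equal 1.7651 nats. ✓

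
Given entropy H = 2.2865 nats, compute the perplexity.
9.8404

Perplexity is e^H (or exp(H) for natural log).

H = 2.2865 nats
Perplexity = e^2.2865 = 9.8404

Interpretation: The model's uncertainty is equivalent to choosing uniformly among 9.8 options.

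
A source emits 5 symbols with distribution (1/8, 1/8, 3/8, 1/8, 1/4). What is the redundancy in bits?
0.1663 bits

Redundancy measures how far a source is from maximum entropy:
R = H_max - H(X)

Maximum entropy for 5 symbols: H_max = log_2(5) = 2.3219 bits
Actual entropy: H(X) = 2.1556 bits
Redundancy: R = 2.3219 - 2.1556 = 0.1663 bits

This redundancy represents potential for compression: the source could be compressed by 0.1663 bits per symbol.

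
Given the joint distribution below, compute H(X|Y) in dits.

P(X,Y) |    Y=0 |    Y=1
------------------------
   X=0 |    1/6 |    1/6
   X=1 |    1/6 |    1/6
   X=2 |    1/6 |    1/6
0.4771 dits

Using the chain rule: H(X|Y) = H(X,Y) - H(Y)

First, compute H(X,Y) = 0.7782 dits

Marginal P(Y) = (1/2, 1/2)
H(Y) = 0.3010 dits

H(X|Y) = H(X,Y) - H(Y) = 0.7782 - 0.3010 = 0.4771 dits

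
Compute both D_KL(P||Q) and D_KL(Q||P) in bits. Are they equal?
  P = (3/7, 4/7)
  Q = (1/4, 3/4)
D_KL(P||Q) = 0.1091, D_KL(Q||P) = 0.0998

KL divergence is not symmetric: D_KL(P||Q) ≠ D_KL(Q||P) in general.

D_KL(P||Q) = 0.1091 bits
D_KL(Q||P) = 0.0998 bits

No, they are not equal!

This asymmetry is why KL divergence is not a true distance metric.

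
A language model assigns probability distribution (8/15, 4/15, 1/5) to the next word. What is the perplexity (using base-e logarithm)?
2.7445

Perplexity is e^H (or exp(H) for natural log).

First, H = -Σ p log p = 1.0096 nats
Perplexity = e^1.0096 = 2.7445

Interpretation: The model's uncertainty is equivalent to choosing uniformly among 2.7 options.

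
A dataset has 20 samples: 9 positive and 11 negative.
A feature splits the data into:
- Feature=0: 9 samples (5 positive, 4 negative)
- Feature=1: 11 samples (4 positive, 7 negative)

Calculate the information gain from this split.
0.0267 bits

Information Gain = H(Y) - H(Y|Feature)

Before split:
P(positive) = 9/20 = 0.4500
H(Y) = 0.9928 bits

After split:
Feature=0: H = 0.9911 bits (weight = 9/20)
Feature=1: H = 0.9457 bits (weight = 11/20)
H(Y|Feature) = (9/20)×0.9911 + (11/20)×0.9457 = 0.9661 bits

Information Gain = 0.9928 - 0.9661 = 0.0267 bits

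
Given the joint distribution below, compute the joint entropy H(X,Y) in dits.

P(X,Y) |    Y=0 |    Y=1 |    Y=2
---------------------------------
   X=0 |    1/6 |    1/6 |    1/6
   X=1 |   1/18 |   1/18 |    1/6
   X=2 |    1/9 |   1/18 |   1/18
0.9037 dits

Joint entropy is H(X,Y) = -Σ_{x,y} p(x,y) log p(x,y).

Summing over all non-zero entries:
H(X,Y) = -[1/6·log_10(1/6) + 1/6·log_10(1/6) + 1/6·log_10(1/6) + 1/18·log_10(1/18) + 1/18·log_10(1/18) + 1/6·log_10(1/6) + 1/9·log_10(1/9) + 1/18·log_10(1/18) + 1/18·log_10(1/18)]
H(X,Y) = 0.9037 dits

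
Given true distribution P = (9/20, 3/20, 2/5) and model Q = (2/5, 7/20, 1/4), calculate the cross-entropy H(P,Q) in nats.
1.1243 nats

Cross-entropy: H(P,Q) = -Σ p(x) log q(x)

Alternatively: H(P,Q) = H(P) + D_KL(P||Q)
H(P) = 1.0104 nats
D_KL(P||Q) = 0.1139 nats

H(P,Q) = 1.0104 + 0.1139 = 1.1243 nats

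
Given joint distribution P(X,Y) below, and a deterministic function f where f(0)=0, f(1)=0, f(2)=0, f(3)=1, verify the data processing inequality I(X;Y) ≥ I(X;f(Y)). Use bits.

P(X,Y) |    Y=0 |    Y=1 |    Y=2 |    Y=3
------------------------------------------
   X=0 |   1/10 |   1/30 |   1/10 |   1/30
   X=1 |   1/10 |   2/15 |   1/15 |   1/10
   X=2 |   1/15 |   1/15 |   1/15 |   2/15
I(X;Y) = 0.0895, I(X;f(Y)) = 0.0435, inequality holds: 0.0895 ≥ 0.0435

Data Processing Inequality: For any Markov chain X → Y → Z, we have I(X;Y) ≥ I(X;Z).

Here Z = f(Y) is a deterministic function of Y, forming X → Y → Z.

Original I(X;Y) = 0.0895 bits

After applying f:
P(X,Z) where Z=f(Y):
- P(X,Z=0) = P(X,Y=0) + P(X,Y=1) + P(X,Y=2)
- P(X,Z=1) = P(X,Y=3)

I(X;Z) = I(X;f(Y)) = 0.0435 bits

Verification: 0.0895 ≥ 0.0435 ✓

Information cannot be created by processing; the function f can only lose information about X.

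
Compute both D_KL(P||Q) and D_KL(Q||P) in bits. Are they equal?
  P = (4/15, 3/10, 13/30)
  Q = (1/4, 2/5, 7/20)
D_KL(P||Q) = 0.0338, D_KL(Q||P) = 0.0349

KL divergence is not symmetric: D_KL(P||Q) ≠ D_KL(Q||P) in general.

D_KL(P||Q) = 0.0338 bits
D_KL(Q||P) = 0.0349 bits

No, they are not equal!

This asymmetry is why KL divergence is not a true distance metric.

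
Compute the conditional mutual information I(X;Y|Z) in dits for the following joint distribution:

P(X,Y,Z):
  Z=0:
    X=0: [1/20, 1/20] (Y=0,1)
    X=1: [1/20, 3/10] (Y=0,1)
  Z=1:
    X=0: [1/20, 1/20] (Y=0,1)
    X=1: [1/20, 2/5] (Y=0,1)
0.0261 dits

Conditional mutual information: I(X;Y|Z) = H(X|Z) + H(Y|Z) - H(X,Y|Z)

H(Z) = 0.2989
H(X,Z) = 0.5156 → H(X|Z) = 0.2168
H(Y,Z) = 0.5156 → H(Y|Z) = 0.2168
H(X,Y,Z) = 0.7063 → H(X,Y|Z) = 0.4075

I(X;Y|Z) = 0.2168 + 0.2168 - 0.4075 = 0.0261 dits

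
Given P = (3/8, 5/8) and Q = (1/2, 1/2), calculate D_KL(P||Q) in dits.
0.0137 dits

KL divergence: D_KL(P||Q) = Σ p(x) log(p(x)/q(x))

Computing term by term:
  x=0: 3/8 × log_10[(3/8)/(1/2)] = 3/8 × -0.1249 = -0.0469
  x=1: 5/8 × log_10[(5/8)/(1/2)] = 5/8 × 0.0969 = 0.0606

D_KL(P||Q) = 0.0137 dits

Note: KL divergence is always non-negative and equals 0 iff P = Q.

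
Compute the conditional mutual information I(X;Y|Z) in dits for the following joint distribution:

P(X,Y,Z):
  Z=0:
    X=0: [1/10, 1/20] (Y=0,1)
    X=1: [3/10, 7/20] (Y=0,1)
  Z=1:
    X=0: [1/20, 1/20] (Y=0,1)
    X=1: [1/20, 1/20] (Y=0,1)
0.0045 dits

Conditional mutual information: I(X;Y|Z) = H(X|Z) + H(Y|Z) - H(X,Y|Z)

H(Z) = 0.2173
H(X,Z) = 0.4452 → H(X|Z) = 0.2279
H(Y,Z) = 0.5184 → H(Y|Z) = 0.3010
H(X,Y,Z) = 0.7417 → H(X,Y|Z) = 0.5244

I(X;Y|Z) = 0.2279 + 0.3010 - 0.5244 = 0.0045 dits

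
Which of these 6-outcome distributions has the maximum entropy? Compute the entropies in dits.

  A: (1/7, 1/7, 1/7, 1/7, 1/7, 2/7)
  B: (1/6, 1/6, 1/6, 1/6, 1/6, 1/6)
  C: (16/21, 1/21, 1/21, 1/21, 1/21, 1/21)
B

For a discrete distribution over n outcomes, entropy is maximized by the uniform distribution.

Computing entropies:
H(A) = 0.7591 dits
H(B) = 0.7782 dits
H(C) = 0.4048 dits

The uniform distribution (where all probabilities equal 1/6) achieves the maximum entropy of log_10(6) = 0.7782 dits.

Distribution B has the highest entropy.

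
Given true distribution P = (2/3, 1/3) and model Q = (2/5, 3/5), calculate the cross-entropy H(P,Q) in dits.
0.3392 dits

Cross-entropy: H(P,Q) = -Σ p(x) log q(x)

Alternatively: H(P,Q) = H(P) + D_KL(P||Q)
H(P) = 0.2764 dits
D_KL(P||Q) = 0.0628 dits

H(P,Q) = 0.2764 + 0.0628 = 0.3392 dits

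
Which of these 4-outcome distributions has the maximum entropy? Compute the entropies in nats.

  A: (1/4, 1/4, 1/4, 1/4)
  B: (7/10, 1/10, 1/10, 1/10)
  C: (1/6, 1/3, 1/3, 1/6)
A

For a discrete distribution over n outcomes, entropy is maximized by the uniform distribution.

Computing entropies:
H(A) = 1.3863 nats
H(B) = 0.9404 nats
H(C) = 1.3297 nats

The uniform distribution (where all probabilities equal 1/4) achieves the maximum entropy of log_e(4) = 1.3863 nats.

Distribution A has the highest entropy.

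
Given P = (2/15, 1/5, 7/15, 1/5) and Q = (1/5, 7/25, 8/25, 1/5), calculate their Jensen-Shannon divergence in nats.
0.0136 nats

Jensen-Shannon divergence is:
JSD(P||Q) = 0.5 × D_KL(P||M) + 0.5 × D_KL(Q||M)
where M = 0.5 × (P + Q) is the mixture distribution.

M = 0.5 × (2/15, 1/5, 7/15, 1/5) + 0.5 × (1/5, 7/25, 8/25, 1/5) = (1/6, 6/25, 0.393333, 1/5)

D_KL(P||M) = 0.0136 nats
D_KL(Q||M) = 0.0136 nats

JSD(P||Q) = 0.5 × 0.0136 + 0.5 × 0.0136 = 0.0136 nats

Unlike KL divergence, JSD is symmetric and bounded: 0 ≤ JSD ≤ log(2).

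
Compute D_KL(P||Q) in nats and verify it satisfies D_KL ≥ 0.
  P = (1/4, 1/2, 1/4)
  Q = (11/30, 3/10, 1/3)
0.0877 nats

KL divergence satisfies the Gibbs inequality: D_KL(P||Q) ≥ 0 for all distributions P, Q.

D_KL(P||Q) = Σ p(x) log(p(x)/q(x))
Term by term:
  x=0: 1/4 × log_e[(1/4)/(11/30)] = -0.0957
  x=1: 1/2 × log_e[(1/2)/(3/10)] = 0.2554
  x=2: 1/4 × log_e[(1/4)/(1/3)] = -0.0719
D_KL(P||Q) = 0.0877 nats

D_KL(P||Q) = 0.0877 ≥ 0 ✓

This non-negativity is a fundamental property: relative entropy cannot be negative because it measures how different Q is from P.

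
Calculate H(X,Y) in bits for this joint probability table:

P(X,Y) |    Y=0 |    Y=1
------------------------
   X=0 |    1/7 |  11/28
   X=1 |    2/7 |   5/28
1.8908 bits

Joint entropy is H(X,Y) = -Σ_{x,y} p(x,y) log p(x,y).

Summing over all non-zero entries:
H(X,Y) = -[1/7·log_2(1/7) + 11/28·log_2(11/28) + 2/7·log_2(2/7) + 5/28·log_2(5/28)]
H(X,Y) = 1.8908 bits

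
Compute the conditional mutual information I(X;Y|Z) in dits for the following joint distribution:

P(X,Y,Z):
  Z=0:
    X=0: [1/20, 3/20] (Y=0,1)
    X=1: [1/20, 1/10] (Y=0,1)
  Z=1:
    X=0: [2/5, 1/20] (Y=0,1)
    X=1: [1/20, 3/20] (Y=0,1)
0.0579 dits

Conditional mutual information: I(X;Y|Z) = H(X|Z) + H(Y|Z) - H(X,Y|Z)

H(Z) = 0.2812
H(X,Z) = 0.5592 → H(X|Z) = 0.2780
H(Y,Z) = 0.5464 → H(Y|Z) = 0.2652
H(X,Y,Z) = 0.7666 → H(X,Y|Z) = 0.4854

I(X;Y|Z) = 0.2780 + 0.2652 - 0.4854 = 0.0579 dits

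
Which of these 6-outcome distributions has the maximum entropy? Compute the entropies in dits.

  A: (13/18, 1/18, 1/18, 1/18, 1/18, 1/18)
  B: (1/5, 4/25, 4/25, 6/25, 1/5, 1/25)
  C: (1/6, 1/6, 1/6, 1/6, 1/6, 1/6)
C

For a discrete distribution over n outcomes, entropy is maximized by the uniform distribution.

Computing entropies:
H(A) = 0.4508 dits
H(B) = 0.7389 dits
H(C) = 0.7782 dits

The uniform distribution (where all probabilities equal 1/6) achieves the maximum entropy of log_10(6) = 0.7782 dits.

Distribution C has the highest entropy.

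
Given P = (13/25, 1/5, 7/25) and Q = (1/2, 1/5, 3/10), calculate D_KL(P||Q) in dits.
0.0005 dits

KL divergence: D_KL(P||Q) = Σ p(x) log(p(x)/q(x))

Computing term by term:
  x=0: 13/25 × log_10[(13/25)/(1/2)] = 13/25 × 0.0170 = 0.0089
  x=1: 1/5 × log_10[(1/5)/(1/5)] = 1/5 × 0.0000 = 0.0000
  x=2: 7/25 × log_10[(7/25)/(3/10)] = 7/25 × -0.0300 = -0.0084

D_KL(P||Q) = 0.0005 dits

Note: KL divergence is always non-negative and equals 0 iff P = Q.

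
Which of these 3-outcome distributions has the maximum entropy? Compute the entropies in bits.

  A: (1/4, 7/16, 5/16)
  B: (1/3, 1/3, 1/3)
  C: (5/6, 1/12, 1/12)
B

For a discrete distribution over n outcomes, entropy is maximized by the uniform distribution.

Computing entropies:
H(A) = 1.5462 bits
H(B) = 1.5850 bits
H(C) = 0.8167 bits

The uniform distribution (where all probabilities equal 1/3) achieves the maximum entropy of log_2(3) = 1.5850 bits.

Distribution B has the highest entropy.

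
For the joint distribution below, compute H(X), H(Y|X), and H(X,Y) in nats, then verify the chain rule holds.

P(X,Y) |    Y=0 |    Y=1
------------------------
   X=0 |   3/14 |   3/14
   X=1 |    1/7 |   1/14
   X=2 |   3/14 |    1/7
H(X,Y) = 1.7348, H(X) = 1.0609, H(Y|X) = 0.6738 (all in nats)

Chain rule: H(X,Y) = H(X) + H(Y|X)

Left side — joint entropy directly:
H(X,Y) = -Σ p(x,y) log p(x,y) = 1.7348 nats

Right side — compute H(Y|X) from the conditional distributions:
P(X) = (3/7, 3/14, 5/14), so H(X) = 1.0609 nats
H(Y|X) = Σ_x P(X=x) · H(Y|X=x):
  P(Y|X=0) = (1/2, 1/2), H(Y|X=0) = 0.6931, weight P(X=0) = 3/7
  P(Y|X=1) = (2/3, 1/3), H(Y|X=1) = 0.6365, weight P(X=1) = 3/14
  P(Y|X=2) = (3/5, 2/5), H(Y|X=2) = 0.6730, weight P(X=2) = 5/14
H(Y|X) = 0.6738 nats

H(X) + H(Y|X) = 1.0609 + 0.6738 = 1.7348 nats

Both sides equal 1.7348 nats. ✓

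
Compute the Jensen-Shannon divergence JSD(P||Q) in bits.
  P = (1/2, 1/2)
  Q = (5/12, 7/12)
0.0051 bits

Jensen-Shannon divergence is:
JSD(P||Q) = 0.5 × D_KL(P||M) + 0.5 × D_KL(Q||M)
where M = 0.5 × (P + Q) is the mixture distribution.

M = 0.5 × (1/2, 1/2) + 0.5 × (5/12, 7/12) = (11/24, 13/24)

D_KL(P||M) = 0.0050 bits
D_KL(Q||M) = 0.0051 bits

JSD(P||Q) = 0.5 × 0.0050 + 0.5 × 0.0051 = 0.0051 bits

Unlike KL divergence, JSD is symmetric and bounded: 0 ≤ JSD ≤ log(2).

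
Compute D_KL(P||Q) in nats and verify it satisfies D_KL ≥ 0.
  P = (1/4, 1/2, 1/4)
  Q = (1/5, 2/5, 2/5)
0.0499 nats

KL divergence satisfies the Gibbs inequality: D_KL(P||Q) ≥ 0 for all distributions P, Q.

D_KL(P||Q) = Σ p(x) log(p(x)/q(x))
Term by term:
  x=0: 1/4 × log_e[(1/4)/(1/5)] = 0.0558
  x=1: 1/2 × log_e[(1/2)/(2/5)] = 0.1116
  x=2: 1/4 × log_e[(1/4)/(2/5)] = -0.1175
D_KL(P||Q) = 0.0499 nats

D_KL(P||Q) = 0.0499 ≥ 0 ✓

This non-negativity is a fundamental property: relative entropy cannot be negative because it measures how different Q is from P.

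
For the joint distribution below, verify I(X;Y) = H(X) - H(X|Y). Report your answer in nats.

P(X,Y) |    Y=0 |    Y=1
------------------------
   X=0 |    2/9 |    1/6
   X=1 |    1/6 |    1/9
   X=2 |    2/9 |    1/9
I(X;Y) = 0.0036 nats

Mutual information has multiple equivalent forms:
- I(X;Y) = H(X) - H(X|Y)
- I(X;Y) = H(Y) - H(Y|X)
- I(X;Y) = H(X) + H(Y) - H(X,Y)

Computing all quantities:
H(X) = 1.0893, H(Y) = 0.6682, H(X,Y) = 1.7540
H(X|Y) = 1.0858, H(Y|X) = 0.6647

Verification:
H(X) - H(X|Y) = 1.0893 - 1.0858 = 0.0036
H(Y) - H(Y|X) = 0.6682 - 0.6647 = 0.0036
H(X) + H(Y) - H(X,Y) = 1.0893 + 0.6682 - 1.7540 = 0.0036

All forms give I(X;Y) = 0.0036 nats. ✓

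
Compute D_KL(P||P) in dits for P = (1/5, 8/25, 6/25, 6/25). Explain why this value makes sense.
0.0000 dits

KL divergence satisfies the Gibbs inequality: D_KL(P||Q) ≥ 0 for all distributions P, Q.

D_KL(P||Q) = Σ p(x) log(p(x)/q(x))
Each term is p(x) × log_10(p(x)/p(x)) = p(x) × log_10(1) = 0, so the sum is 0.
D_KL(P||Q) = 0.0000 dits

When P = Q, the KL divergence is exactly 0, as there is no 'divergence' between identical distributions.

This non-negativity is a fundamental property: relative entropy cannot be negative because it measures how different Q is from P.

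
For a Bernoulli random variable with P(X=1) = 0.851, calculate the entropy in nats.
0.4210 nats

The binary entropy function is:
H(p) = -p log(p) - (1-p) log(1-p)

H(0.851) = -0.851 × log_e(0.851) - 0.149 × log_e(0.149)
H(0.851) = 0.4210 nats

Note: Binary entropy is maximized at p=0.5 (H=1 bit) and minimized at p=0 or p=1 (H=0).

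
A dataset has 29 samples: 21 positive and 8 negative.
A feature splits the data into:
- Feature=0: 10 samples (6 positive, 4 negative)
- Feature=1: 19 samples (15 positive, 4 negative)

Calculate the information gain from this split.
0.0285 bits

Information Gain = H(Y) - H(Y|Feature)

Before split:
P(positive) = 21/29 = 0.7241
H(Y) = 0.8498 bits

After split:
Feature=0: H = 0.9710 bits (weight = 10/29)
Feature=1: H = 0.7425 bits (weight = 19/29)
H(Y|Feature) = (10/29)×0.9710 + (19/29)×0.7425 = 0.8213 bits

Information Gain = 0.8498 - 0.8213 = 0.0285 bits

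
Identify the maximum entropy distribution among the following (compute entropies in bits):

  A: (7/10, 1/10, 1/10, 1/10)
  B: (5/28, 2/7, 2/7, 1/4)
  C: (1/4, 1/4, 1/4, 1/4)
C

For a discrete distribution over n outcomes, entropy is maximized by the uniform distribution.

Computing entropies:
H(A) = 1.3568 bits
H(B) = 1.9766 bits
H(C) = 2.0000 bits

The uniform distribution (where all probabilities equal 1/4) achieves the maximum entropy of log_2(4) = 2.0000 bits.

Distribution C has the highest entropy.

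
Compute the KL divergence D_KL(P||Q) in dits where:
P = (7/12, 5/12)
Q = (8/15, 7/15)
0.0022 dits

KL divergence: D_KL(P||Q) = Σ p(x) log(p(x)/q(x))

Computing term by term:
  x=0: 7/12 × log_10[(7/12)/(8/15)] = 7/12 × 0.0389 = 0.0227
  x=1: 5/12 × log_10[(5/12)/(7/15)] = 5/12 × -0.0492 = -0.0205

D_KL(P||Q) = 0.0022 dits

Note: KL divergence is always non-negative and equals 0 iff P = Q.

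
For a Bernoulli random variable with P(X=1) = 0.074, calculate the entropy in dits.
0.1146 dits

The binary entropy function is:
H(p) = -p log(p) - (1-p) log(1-p)

H(0.074) = -0.074 × log_10(0.074) - 0.926 × log_10(0.926)
H(0.074) = 0.1146 dits

Note: Binary entropy is maximized at p=0.5 (H=1 bit) and minimized at p=0 or p=1 (H=0).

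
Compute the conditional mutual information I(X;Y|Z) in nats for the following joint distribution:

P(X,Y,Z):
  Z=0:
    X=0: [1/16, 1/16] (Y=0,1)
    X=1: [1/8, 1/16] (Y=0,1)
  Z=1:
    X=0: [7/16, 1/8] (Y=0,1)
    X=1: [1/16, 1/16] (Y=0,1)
0.0226 nats

Conditional mutual information: I(X;Y|Z) = H(X|Z) + H(Y|Z) - H(X,Y|Z)

H(Z) = 0.6211
H(X,Z) = 1.1574 → H(X|Z) = 0.5363
H(Y,Z) = 1.2342 → H(Y|Z) = 0.6132
H(X,Y,Z) = 1.7480 → H(X,Y|Z) = 1.1269

I(X;Y|Z) = 0.5363 + 0.6132 - 1.1269 = 0.0226 nats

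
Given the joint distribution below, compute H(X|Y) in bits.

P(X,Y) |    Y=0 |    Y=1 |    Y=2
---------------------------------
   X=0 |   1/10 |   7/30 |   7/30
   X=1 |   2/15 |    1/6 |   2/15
0.9686 bits

Using the chain rule: H(X|Y) = H(X,Y) - H(Y)

First, compute H(X,Y) = 2.5180 bits

Marginal P(Y) = (7/30, 2/5, 11/30)
H(Y) = 1.5494 bits

H(X|Y) = H(X,Y) - H(Y) = 2.5180 - 1.5494 = 0.9686 bits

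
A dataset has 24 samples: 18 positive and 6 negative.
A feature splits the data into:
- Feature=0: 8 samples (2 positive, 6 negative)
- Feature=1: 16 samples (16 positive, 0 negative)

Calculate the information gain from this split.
0.5409 bits

Information Gain = H(Y) - H(Y|Feature)

Before split:
P(positive) = 18/24 = 0.7500
H(Y) = 0.8113 bits

After split:
Feature=0: H = 0.8113 bits (weight = 8/24)
Feature=1: H = 0.0000 bits (weight = 16/24)
H(Y|Feature) = (8/24)×0.8113 + (16/24)×0.0000 = 0.2704 bits

Information Gain = 0.8113 - 0.2704 = 0.5409 bits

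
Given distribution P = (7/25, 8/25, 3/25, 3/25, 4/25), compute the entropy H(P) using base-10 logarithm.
0.6615 dits

Shannon entropy is H(X) = -Σ p(x) log p(x).

For P = (7/25, 8/25, 3/25, 3/25, 4/25):
H = -7/25 × log_10(7/25) -8/25 × log_10(8/25) -3/25 × log_10(3/25) -3/25 × log_10(3/25) -4/25 × log_10(4/25)
H = 0.6615 dits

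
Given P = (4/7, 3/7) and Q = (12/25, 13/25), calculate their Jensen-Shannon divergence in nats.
0.0042 nats

Jensen-Shannon divergence is:
JSD(P||Q) = 0.5 × D_KL(P||M) + 0.5 × D_KL(Q||M)
where M = 0.5 × (P + Q) is the mixture distribution.

M = 0.5 × (4/7, 3/7) + 0.5 × (12/25, 13/25) = (0.525714, 0.474286)

D_KL(P||M) = 0.0042 nats
D_KL(Q||M) = 0.0042 nats

JSD(P||Q) = 0.5 × 0.0042 + 0.5 × 0.0042 = 0.0042 nats

Unlike KL divergence, JSD is symmetric and bounded: 0 ≤ JSD ≤ log(2).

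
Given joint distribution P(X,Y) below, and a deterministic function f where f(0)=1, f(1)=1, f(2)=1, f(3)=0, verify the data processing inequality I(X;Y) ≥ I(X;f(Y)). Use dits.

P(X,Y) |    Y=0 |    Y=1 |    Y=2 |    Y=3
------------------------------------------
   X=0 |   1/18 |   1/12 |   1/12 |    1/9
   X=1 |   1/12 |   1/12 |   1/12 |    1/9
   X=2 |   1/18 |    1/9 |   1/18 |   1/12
I(X;Y) = 0.0045, I(X;f(Y)) = 0.0006, inequality holds: 0.0045 ≥ 0.0006

Data Processing Inequality: For any Markov chain X → Y → Z, we have I(X;Y) ≥ I(X;Z).

Here Z = f(Y) is a deterministic function of Y, forming X → Y → Z.

Original I(X;Y) = 0.0045 dits

After applying f:
P(X,Z) where Z=f(Y):
- P(X,Z=0) = P(X,Y=3)
- P(X,Z=1) = P(X,Y=0) + P(X,Y=1) + P(X,Y=2)

I(X;Z) = I(X;f(Y)) = 0.0006 dits

Verification: 0.0045 ≥ 0.0006 ✓

Information cannot be created by processing; the function f can only lose information about X.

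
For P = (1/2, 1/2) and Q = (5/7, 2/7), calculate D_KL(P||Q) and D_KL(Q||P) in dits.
D_KL(P||Q) = 0.0441, D_KL(Q||P) = 0.0412

KL divergence is not symmetric: D_KL(P||Q) ≠ D_KL(Q||P) in general.

D_KL(P||Q) = 0.0441 dits
D_KL(Q||P) = 0.0412 dits

No, they are not equal!

This asymmetry is why KL divergence is not a true distance metric.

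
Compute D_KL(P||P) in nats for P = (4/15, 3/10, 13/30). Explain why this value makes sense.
0.0000 nats

KL divergence satisfies the Gibbs inequality: D_KL(P||Q) ≥ 0 for all distributions P, Q.

D_KL(P||Q) = Σ p(x) log(p(x)/q(x))
Each term is p(x) × log_e(p(x)/p(x)) = p(x) × log_e(1) = 0, so the sum is 0.
D_KL(P||Q) = 0.0000 nats

When P = Q, the KL divergence is exactly 0, as there is no 'divergence' between identical distributions.

This non-negativity is a fundamental property: relative entropy cannot be negative because it measures how different Q is from P.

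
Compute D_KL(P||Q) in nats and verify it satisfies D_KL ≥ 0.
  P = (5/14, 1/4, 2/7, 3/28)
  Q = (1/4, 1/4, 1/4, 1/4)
0.0748 nats

KL divergence satisfies the Gibbs inequality: D_KL(P||Q) ≥ 0 for all distributions P, Q.

D_KL(P||Q) = Σ p(x) log(p(x)/q(x))
Term by term:
  x=0: 5/14 × log_e[(5/14)/(1/4)] = 0.1274
  x=1: 1/4 × log_e[(1/4)/(1/4)] = 0.0000
  x=2: 2/7 × log_e[(2/7)/(1/4)] = 0.0382
  x=3: 3/28 × log_e[(3/28)/(1/4)] = -0.0908
D_KL(P||Q) = 0.0748 nats

D_KL(P||Q) = 0.0748 ≥ 0 ✓

This non-negativity is a fundamental property: relative entropy cannot be negative because it measures how different Q is from P.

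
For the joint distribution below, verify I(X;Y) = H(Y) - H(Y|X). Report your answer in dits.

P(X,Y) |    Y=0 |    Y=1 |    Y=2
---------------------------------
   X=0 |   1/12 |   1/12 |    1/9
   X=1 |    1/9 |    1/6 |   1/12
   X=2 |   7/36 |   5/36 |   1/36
I(X;Y) = 0.0261 dits

Mutual information has multiple equivalent forms:
- I(X;Y) = H(X) - H(X|Y)
- I(X;Y) = H(Y) - H(Y|X)
- I(X;Y) = H(X) + H(Y) - H(X,Y)

Computing all quantities:
H(X) = 0.4740, H(Y) = 0.4642, H(X,Y) = 0.9121
H(X|Y) = 0.4480, H(Y|X) = 0.4381

Verification:
H(X) - H(X|Y) = 0.4740 - 0.4480 = 0.0261
H(Y) - H(Y|X) = 0.4642 - 0.4381 = 0.0261
H(X) + H(Y) - H(X,Y) = 0.4740 + 0.4642 - 0.9121 = 0.0261

All forms give I(X;Y) = 0.0261 dits. ✓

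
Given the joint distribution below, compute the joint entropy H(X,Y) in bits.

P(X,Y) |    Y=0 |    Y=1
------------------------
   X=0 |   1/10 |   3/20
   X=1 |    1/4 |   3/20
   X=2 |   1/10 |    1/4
2.4855 bits

Joint entropy is H(X,Y) = -Σ_{x,y} p(x,y) log p(x,y).

Summing over all non-zero entries:
H(X,Y) = -[1/10·log_2(1/10) + 3/20·log_2(3/20) + 1/4·log_2(1/4) + 3/20·log_2(3/20) + 1/10·log_2(1/10) + 1/4·log_2(1/4)]
H(X,Y) = 2.4855 bits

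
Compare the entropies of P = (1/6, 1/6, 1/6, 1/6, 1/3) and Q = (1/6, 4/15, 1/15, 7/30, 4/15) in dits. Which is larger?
P

Computing entropies in dits:
H(P) = 0.6778
H(Q) = 0.6617

Distribution P has higher entropy.

Intuition: The distribution closer to uniform (more spread out) has higher entropy.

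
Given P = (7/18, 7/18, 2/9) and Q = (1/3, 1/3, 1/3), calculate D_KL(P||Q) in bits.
0.0430 bits

KL divergence: D_KL(P||Q) = Σ p(x) log(p(x)/q(x))

Computing term by term:
  x=0: 7/18 × log_2[(7/18)/(1/3)] = 7/18 × 0.2224 = 0.0865
  x=1: 7/18 × log_2[(7/18)/(1/3)] = 7/18 × 0.2224 = 0.0865
  x=2: 2/9 × log_2[(2/9)/(1/3)] = 2/9 × -0.5850 = -0.1300

D_KL(P||Q) = 0.0430 bits

Note: KL divergence is always non-negative and equals 0 iff P = Q.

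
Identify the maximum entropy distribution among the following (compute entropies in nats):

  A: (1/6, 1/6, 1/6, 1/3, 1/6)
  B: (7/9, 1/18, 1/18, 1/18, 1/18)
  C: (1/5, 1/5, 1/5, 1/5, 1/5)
C

For a discrete distribution over n outcomes, entropy is maximized by the uniform distribution.

Computing entropies:
H(A) = 1.5607 nats
H(B) = 0.8378 nats
H(C) = 1.6094 nats

The uniform distribution (where all probabilities equal 1/5) achieves the maximum entropy of log_e(5) = 1.6094 nats.

Distribution C has the highest entropy.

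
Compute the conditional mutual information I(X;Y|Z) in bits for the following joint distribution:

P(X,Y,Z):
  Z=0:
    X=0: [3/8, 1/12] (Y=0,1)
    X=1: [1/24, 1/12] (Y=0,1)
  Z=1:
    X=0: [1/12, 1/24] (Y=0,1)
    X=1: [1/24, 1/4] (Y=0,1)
0.1550 bits

Conditional mutual information: I(X;Y|Z) = H(X|Z) + H(Y|Z) - H(X,Y|Z)

H(Z) = 0.9799
H(X,Z) = 1.7843 → H(X|Z) = 0.8045
H(Y,Z) = 1.8506 → H(Y|Z) = 0.8707
H(X,Y,Z) = 2.5000 → H(X,Y|Z) = 1.5201

I(X;Y|Z) = 0.8045 + 0.8707 - 1.5201 = 0.1550 bits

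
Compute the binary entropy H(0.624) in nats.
0.6621 nats

The binary entropy function is:
H(p) = -p log(p) - (1-p) log(1-p)

H(0.624) = -0.624 × log_e(0.624) - 0.376 × log_e(0.376)
H(0.624) = 0.6621 nats

Note: Binary entropy is maximized at p=0.5 (H=1 bit) and minimized at p=0 or p=1 (H=0).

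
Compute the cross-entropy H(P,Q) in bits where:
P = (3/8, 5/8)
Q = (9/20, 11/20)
0.9711 bits

Cross-entropy: H(P,Q) = -Σ p(x) log q(x)

Alternatively: H(P,Q) = H(P) + D_KL(P||Q)
H(P) = 0.9544 bits
D_KL(P||Q) = 0.0166 bits

H(P,Q) = 0.9544 + 0.0166 = 0.9711 bits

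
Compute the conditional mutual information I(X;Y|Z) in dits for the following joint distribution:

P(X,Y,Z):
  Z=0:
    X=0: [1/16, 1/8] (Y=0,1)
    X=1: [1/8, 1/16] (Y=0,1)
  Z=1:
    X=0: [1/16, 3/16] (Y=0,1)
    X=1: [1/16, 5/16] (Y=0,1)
0.0106 dits

Conditional mutual information: I(X;Y|Z) = H(X|Z) + H(Y|Z) - H(X,Y|Z)

H(Z) = 0.2873
H(X,Z) = 0.5829 → H(X|Z) = 0.2956
H(Y,Z) = 0.5360 → H(Y|Z) = 0.2487
H(X,Y,Z) = 0.8210 → H(X,Y|Z) = 0.5337

I(X;Y|Z) = 0.2956 + 0.2487 - 0.5337 = 0.0106 dits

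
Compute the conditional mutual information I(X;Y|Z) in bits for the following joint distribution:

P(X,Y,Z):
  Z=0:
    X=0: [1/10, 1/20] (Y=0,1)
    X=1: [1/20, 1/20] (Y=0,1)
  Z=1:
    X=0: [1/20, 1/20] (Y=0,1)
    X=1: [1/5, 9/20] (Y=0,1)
0.0149 bits

Conditional mutual information: I(X;Y|Z) = H(X|Z) + H(Y|Z) - H(X,Y|Z)

H(Z) = 0.8113
H(X,Z) = 1.4789 → H(X|Z) = 0.6676
H(Y,Z) = 1.7427 → H(Y|Z) = 0.9315
H(X,Y,Z) = 2.3955 → H(X,Y|Z) = 1.5842

I(X;Y|Z) = 0.6676 + 0.9315 - 1.5842 = 0.0149 bits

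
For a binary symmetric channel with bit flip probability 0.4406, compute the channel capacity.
0.0102 bits

For a binary symmetric channel (BSC) with error probability p:
Capacity C = 1 - H(p) bits per symbol

where H(p) = -p log₂(p) - (1-p) log₂(1-p) is the binary entropy function.

H(0.4406) = 0.9898 bits
C = 1 - 0.9898 = 0.0102 bits per symbol

This means we can reliably transmit up to 0.0102 bits of information per channel use.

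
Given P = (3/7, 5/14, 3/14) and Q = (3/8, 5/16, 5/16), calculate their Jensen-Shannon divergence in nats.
0.0062 nats

Jensen-Shannon divergence is:
JSD(P||Q) = 0.5 × D_KL(P||M) + 0.5 × D_KL(Q||M)
where M = 0.5 × (P + Q) is the mixture distribution.

M = 0.5 × (3/7, 5/14, 3/14) + 0.5 × (3/8, 5/16, 5/16) = (0.401786, 0.334821, 0.263393)

D_KL(P||M) = 0.0065 nats
D_KL(Q||M) = 0.0060 nats

JSD(P||Q) = 0.5 × 0.0065 + 0.5 × 0.0060 = 0.0062 nats

Unlike KL divergence, JSD is symmetric and bounded: 0 ≤ JSD ≤ log(2).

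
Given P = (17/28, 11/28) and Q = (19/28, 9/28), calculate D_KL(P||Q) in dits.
0.0049 dits

KL divergence: D_KL(P||Q) = Σ p(x) log(p(x)/q(x))

Computing term by term:
  x=0: 17/28 × log_10[(17/28)/(19/28)] = 17/28 × -0.0483 = -0.0293
  x=1: 11/28 × log_10[(11/28)/(9/28)] = 11/28 × 0.0872 = 0.0342

D_KL(P||Q) = 0.0049 dits

Note: KL divergence is always non-negative and equals 0 iff P = Q.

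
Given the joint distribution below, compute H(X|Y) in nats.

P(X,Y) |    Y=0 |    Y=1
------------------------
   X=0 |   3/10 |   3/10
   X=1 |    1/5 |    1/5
0.6730 nats

Using the chain rule: H(X|Y) = H(X,Y) - H(Y)

First, compute H(X,Y) = 1.3662 nats

Marginal P(Y) = (1/2, 1/2)
H(Y) = 0.6931 nats

H(X|Y) = H(X,Y) - H(Y) = 1.3662 - 0.6931 = 0.6730 nats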